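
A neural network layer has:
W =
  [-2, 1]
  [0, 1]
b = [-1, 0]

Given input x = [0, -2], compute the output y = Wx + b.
y = [-3, -2]

Wx = [-2×0 + 1×-2, 0×0 + 1×-2]
   = [-2, -2]
y = Wx + b = [-2 + -1, -2 + 0] = [-3, -2]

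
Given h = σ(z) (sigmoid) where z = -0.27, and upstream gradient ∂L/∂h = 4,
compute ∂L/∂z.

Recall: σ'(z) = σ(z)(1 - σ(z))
∂L/∂z = 0.982

σ(-0.27) = 0.4329
σ'(-0.27) = σ(-0.27)(1 - σ(-0.27)) = 0.4329 × 0.5671 = 0.2455
∂L/∂z = ∂L/∂h · σ'(z) = 4 × 0.2455 = 0.982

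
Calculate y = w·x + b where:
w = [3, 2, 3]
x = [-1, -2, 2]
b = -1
y = -2

y = (3)(-1) + (2)(-2) + (3)(2) + -1 = -2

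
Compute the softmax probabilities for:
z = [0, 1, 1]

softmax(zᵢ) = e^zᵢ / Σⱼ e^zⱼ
p = [0.1554, 0.4223, 0.4223]

exp(z) = [1, 2.718, 2.718]
Sum = 6.437
p = [0.1554, 0.4223, 0.4223]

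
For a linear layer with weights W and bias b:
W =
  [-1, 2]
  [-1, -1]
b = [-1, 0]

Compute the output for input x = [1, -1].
y = [-4, 0]

Wx = [-1×1 + 2×-1, -1×1 + -1×-1]
   = [-3, 0]
y = Wx + b = [-3 + -1, 0 + 0] = [-4, 0]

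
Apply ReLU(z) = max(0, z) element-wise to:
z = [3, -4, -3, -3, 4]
h = [3, 0, 0, 0, 4]

ReLU applied element-wise: max(0,3)=3, max(0,-4)=0, max(0,-3)=0, max(0,-3)=0, max(0,4)=4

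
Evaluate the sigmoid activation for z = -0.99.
0.2709

sigmoid(-0.99) = 1/(1 + e^(0.99)) = 1/(1 + 2.691) = 0.2709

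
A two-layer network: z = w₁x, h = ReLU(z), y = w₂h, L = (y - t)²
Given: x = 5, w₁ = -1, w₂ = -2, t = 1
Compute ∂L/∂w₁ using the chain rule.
∂L/∂w₁ = 0

Forward pass:
z = w₁x = -1×5 = -5
h = ReLU(-5) = 0
y = w₂h = -2×0 = 0

Backward pass:
∂L/∂y = 2(y - t) = 2(0 - 1) = -2
∂y/∂h = w₂ = -2
∂h/∂z = 0 (ReLU derivative)
∂z/∂w₁ = x = 5

∂L/∂w₁ = -2 × -2 × 0 × 5 = 0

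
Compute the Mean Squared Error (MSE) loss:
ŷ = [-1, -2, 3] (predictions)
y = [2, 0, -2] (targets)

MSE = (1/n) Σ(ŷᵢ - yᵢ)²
MSE = 12.67

MSE = (1/3)((-1-2)² + (-2-0)² + (3--2)²) = (1/3)(9 + 4 + 25) = 12.67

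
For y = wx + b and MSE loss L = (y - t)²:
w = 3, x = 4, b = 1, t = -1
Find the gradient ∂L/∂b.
∂L/∂b = 28

y = wx + b = (3)(4) + 1 = 13
∂L/∂y = 2(y - t) = 2(13 - -1) = 28
∂y/∂b = 1
∂L/∂b = ∂L/∂y · ∂y/∂b = 28 × 1 = 28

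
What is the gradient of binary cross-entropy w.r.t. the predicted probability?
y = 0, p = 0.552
∂L/∂p = 2.232

∂L/∂p = -y/p + (1-y)/(1-p) = 0 + 1/0.448 = 2.232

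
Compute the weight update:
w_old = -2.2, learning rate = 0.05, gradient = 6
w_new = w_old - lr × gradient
w_new = -2.5

w_new = w - η·∂L/∂w = -2.2 - 0.05×(6) = -2.2 - (0.3) = -2.5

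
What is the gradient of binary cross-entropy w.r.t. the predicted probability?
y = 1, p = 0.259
∂L/∂p = -3.861

∂L/∂p = -y/p + (1-y)/(1-p) = -1/0.259 + 0 = -3.861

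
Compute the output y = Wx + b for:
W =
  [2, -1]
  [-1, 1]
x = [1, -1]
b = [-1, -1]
y = [2, -3]

Wx = [2×1 + -1×-1, -1×1 + 1×-1]
   = [3, -2]
y = Wx + b = [3 + -1, -2 + -1] = [2, -3]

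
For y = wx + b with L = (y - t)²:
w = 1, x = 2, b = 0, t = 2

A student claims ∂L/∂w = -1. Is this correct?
Incorrect

y = (1)(2) + 0 = 2
∂L/∂y = 2(y - t) = 2(2 - 2) = 0
∂y/∂w = x = 2
∂L/∂w = 0 × 2 = 0

Claimed value: -1
Incorrect: The correct gradient is 0.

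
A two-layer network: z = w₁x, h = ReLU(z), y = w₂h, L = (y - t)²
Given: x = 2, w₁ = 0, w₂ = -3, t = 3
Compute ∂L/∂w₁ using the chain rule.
∂L/∂w₁ = 0

Forward pass:
z = w₁x = 0×2 = 0
h = ReLU(0) = 0
y = w₂h = -3×0 = 0

Backward pass:
∂L/∂y = 2(y - t) = 2(0 - 3) = -6
∂y/∂h = w₂ = -3
∂h/∂z = 0 (ReLU derivative)
∂z/∂w₁ = x = 2

∂L/∂w₁ = -6 × -3 × 0 × 2 = 0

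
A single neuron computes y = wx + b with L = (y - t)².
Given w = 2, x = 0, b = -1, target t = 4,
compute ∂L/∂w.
∂L/∂w = 0

y = wx + b = (2)(0) + -1 = -1
∂L/∂y = 2(y - t) = 2(-1 - 4) = -10
∂y/∂w = x = 0
∂L/∂w = ∂L/∂y · ∂y/∂w = -10 × 0 = 0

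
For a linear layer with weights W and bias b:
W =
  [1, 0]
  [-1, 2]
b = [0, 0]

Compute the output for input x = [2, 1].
y = [2, 0]

Wx = [1×2 + 0×1, -1×2 + 2×1]
   = [2, 0]
y = Wx + b = [2 + 0, 0 + 0] = [2, 0]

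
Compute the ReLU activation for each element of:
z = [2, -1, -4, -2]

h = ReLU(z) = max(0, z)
h = [2, 0, 0, 0]

ReLU applied element-wise: max(0,2)=2, max(0,-1)=0, max(0,-4)=0, max(0,-2)=0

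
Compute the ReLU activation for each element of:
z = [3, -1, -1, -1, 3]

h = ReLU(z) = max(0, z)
h = [3, 0, 0, 0, 3]

ReLU applied element-wise: max(0,3)=3, max(0,-1)=0, max(0,-1)=0, max(0,-1)=0, max(0,3)=3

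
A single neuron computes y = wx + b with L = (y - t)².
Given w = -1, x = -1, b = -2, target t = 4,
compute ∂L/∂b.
∂L/∂b = -10

y = wx + b = (-1)(-1) + -2 = -1
∂L/∂y = 2(y - t) = 2(-1 - 4) = -10
∂y/∂b = 1
∂L/∂b = ∂L/∂y · ∂y/∂b = -10 × 1 = -10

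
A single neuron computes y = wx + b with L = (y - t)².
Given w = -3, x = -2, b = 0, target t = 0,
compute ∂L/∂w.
∂L/∂w = -24

y = wx + b = (-3)(-2) + 0 = 6
∂L/∂y = 2(y - t) = 2(6 - 0) = 12
∂y/∂w = x = -2
∂L/∂w = ∂L/∂y · ∂y/∂w = 12 × -2 = -24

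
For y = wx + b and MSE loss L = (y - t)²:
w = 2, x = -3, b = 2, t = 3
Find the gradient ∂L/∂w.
∂L/∂w = 42

y = wx + b = (2)(-3) + 2 = -4
∂L/∂y = 2(y - t) = 2(-4 - 3) = -14
∂y/∂w = x = -3
∂L/∂w = ∂L/∂y · ∂y/∂w = -14 × -3 = 42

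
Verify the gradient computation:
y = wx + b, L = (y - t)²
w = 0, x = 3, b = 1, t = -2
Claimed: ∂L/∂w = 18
Correct

y = (0)(3) + 1 = 1
∂L/∂y = 2(y - t) = 2(1 - -2) = 6
∂y/∂w = x = 3
∂L/∂w = 6 × 3 = 18

Claimed value: 18
Correct: The correct gradient is 18.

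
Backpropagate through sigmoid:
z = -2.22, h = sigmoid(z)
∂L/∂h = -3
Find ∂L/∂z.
∂L/∂z = -0.2651

σ(-2.22) = 0.09797
σ'(-2.22) = σ(-2.22)(1 - σ(-2.22)) = 0.09797 × 0.902 = 0.08837
∂L/∂z = ∂L/∂h · σ'(z) = -3 × 0.08837 = -0.2651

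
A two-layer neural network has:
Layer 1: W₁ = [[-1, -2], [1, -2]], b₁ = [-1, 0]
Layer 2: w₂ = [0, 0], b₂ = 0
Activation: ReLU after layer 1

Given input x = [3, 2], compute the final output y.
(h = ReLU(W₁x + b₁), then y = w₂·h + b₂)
y = 0

Layer 1 pre-activation: z₁ = [-8, -1]
After ReLU: h = [0, 0]
Layer 2 output: y = 0×0 + 0×0 + 0 = 0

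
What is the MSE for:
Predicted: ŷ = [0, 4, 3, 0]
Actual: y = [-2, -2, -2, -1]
MSE = 16.5

MSE = (1/4)((0--2)² + (4--2)² + (3--2)² + (0--1)²) = (1/4)(4 + 36 + 25 + 1) = 16.5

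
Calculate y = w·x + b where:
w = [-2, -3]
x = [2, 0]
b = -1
y = -5

y = (-2)(2) + (-3)(0) + -1 = -5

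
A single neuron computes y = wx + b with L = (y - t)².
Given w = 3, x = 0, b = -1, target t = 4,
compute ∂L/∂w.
∂L/∂w = 0

y = wx + b = (3)(0) + -1 = -1
∂L/∂y = 2(y - t) = 2(-1 - 4) = -10
∂y/∂w = x = 0
∂L/∂w = ∂L/∂y · ∂y/∂w = -10 × 0 = 0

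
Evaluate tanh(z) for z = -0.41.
-0.3885

tanh(-0.41) = (e^(-0.41) - e^(0.41))/(e^(-0.41) + e^(0.41)) = -0.3885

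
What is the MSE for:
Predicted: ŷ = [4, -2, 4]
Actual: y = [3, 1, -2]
MSE = 15.33

MSE = (1/3)((4-3)² + (-2-1)² + (4--2)²) = (1/3)(1 + 9 + 36) = 15.33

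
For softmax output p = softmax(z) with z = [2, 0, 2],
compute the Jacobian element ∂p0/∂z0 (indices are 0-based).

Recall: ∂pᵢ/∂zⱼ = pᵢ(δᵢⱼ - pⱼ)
∂p0/∂z0 = 0.249

p = softmax(z) = [0.4683, 0.06338, 0.4683]
p0 = 0.4683

∂p0/∂z0 = p0(1 - p0) = 0.4683 × (1 - 0.4683) = 0.249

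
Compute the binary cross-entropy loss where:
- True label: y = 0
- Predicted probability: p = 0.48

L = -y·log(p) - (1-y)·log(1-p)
L = 0.6539

L = -0·log(0.48) - 1·log(0.52) = -log(0.52) = 0.6539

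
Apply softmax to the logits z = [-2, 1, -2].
p = [0.0453, 0.9094, 0.0453]

exp(z) = [0.1353, 2.718, 0.1353]
Sum = 2.989
p = [0.0453, 0.9094, 0.0453]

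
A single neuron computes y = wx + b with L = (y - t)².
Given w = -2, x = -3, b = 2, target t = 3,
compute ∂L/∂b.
∂L/∂b = 10

y = wx + b = (-2)(-3) + 2 = 8
∂L/∂y = 2(y - t) = 2(8 - 3) = 10
∂y/∂b = 1
∂L/∂b = ∂L/∂y · ∂y/∂b = 10 × 1 = 10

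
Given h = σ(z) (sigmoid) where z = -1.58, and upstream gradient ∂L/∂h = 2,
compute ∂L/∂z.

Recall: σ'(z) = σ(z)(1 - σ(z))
∂L/∂z = 0.2832

σ(-1.58) = 0.1708
σ'(-1.58) = σ(-1.58)(1 - σ(-1.58)) = 0.1708 × 0.8292 = 0.1416
∂L/∂z = ∂L/∂h · σ'(z) = 2 × 0.1416 = 0.2832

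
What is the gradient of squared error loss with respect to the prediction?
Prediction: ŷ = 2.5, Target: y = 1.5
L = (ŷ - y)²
∂L/∂ŷ = 2.0

∂L/∂ŷ = 2(ŷ - y) = 2(2.5 - 1.5) = 2(1.0) = 2.0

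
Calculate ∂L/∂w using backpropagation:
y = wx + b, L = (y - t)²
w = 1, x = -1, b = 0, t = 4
∂L/∂w = 10

y = wx + b = (1)(-1) + 0 = -1
∂L/∂y = 2(y - t) = 2(-1 - 4) = -10
∂y/∂w = x = -1
∂L/∂w = ∂L/∂y · ∂y/∂w = -10 × -1 = 10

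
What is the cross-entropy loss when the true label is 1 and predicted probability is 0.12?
L = 2.12

L = -1·log(0.12) - 0·log(0.88) = -log(0.12) = 2.12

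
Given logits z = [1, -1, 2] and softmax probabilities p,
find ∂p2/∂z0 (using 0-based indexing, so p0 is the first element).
∂p2/∂z0 = -0.183

p = softmax(z) = [0.2595, 0.03512, 0.7054]
p2 = 0.7054, p0 = 0.2595

∂p2/∂z0 = -p2 × p0 = -0.7054 × 0.2595 = -0.183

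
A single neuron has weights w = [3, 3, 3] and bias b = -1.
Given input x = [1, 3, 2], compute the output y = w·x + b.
y = 17

y = (3)(1) + (3)(3) + (3)(2) + -1 = 17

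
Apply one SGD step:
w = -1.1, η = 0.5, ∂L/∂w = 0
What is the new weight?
w_new = -1.1

w_new = w - η·∂L/∂w = -1.1 - 0.5×(0) = -1.1 - (0) = -1.1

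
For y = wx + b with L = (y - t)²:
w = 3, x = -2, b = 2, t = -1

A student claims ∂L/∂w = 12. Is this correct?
Correct

y = (3)(-2) + 2 = -4
∂L/∂y = 2(y - t) = 2(-4 - -1) = -6
∂y/∂w = x = -2
∂L/∂w = -6 × -2 = 12

Claimed value: 12
Correct: The correct gradient is 12.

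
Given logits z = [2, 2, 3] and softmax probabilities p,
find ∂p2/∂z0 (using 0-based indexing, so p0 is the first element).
∂p2/∂z0 = -0.1221

p = softmax(z) = [0.2119, 0.2119, 0.5761]
p2 = 0.5761, p0 = 0.2119

∂p2/∂z0 = -p2 × p0 = -0.5761 × 0.2119 = -0.1221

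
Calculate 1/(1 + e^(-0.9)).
0.7109

sigmoid(0.9) = 1/(1 + e^(-0.9)) = 1/(1 + 0.4066) = 0.7109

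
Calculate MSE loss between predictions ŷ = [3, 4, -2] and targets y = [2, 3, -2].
MSE = 0.6667

MSE = (1/3)((3-2)² + (4-3)² + (-2--2)²) = (1/3)(1 + 1 + 0) = 0.6667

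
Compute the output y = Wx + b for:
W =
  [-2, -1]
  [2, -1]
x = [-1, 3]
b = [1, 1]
y = [0, -4]

Wx = [-2×-1 + -1×3, 2×-1 + -1×3]
   = [-1, -5]
y = Wx + b = [-1 + 1, -5 + 1] = [0, -4]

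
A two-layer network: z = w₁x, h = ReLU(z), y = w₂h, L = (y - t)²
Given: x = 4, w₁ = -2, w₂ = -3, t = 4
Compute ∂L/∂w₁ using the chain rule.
∂L/∂w₁ = 0

Forward pass:
z = w₁x = -2×4 = -8
h = ReLU(-8) = 0
y = w₂h = -3×0 = 0

Backward pass:
∂L/∂y = 2(y - t) = 2(0 - 4) = -8
∂y/∂h = w₂ = -3
∂h/∂z = 0 (ReLU derivative)
∂z/∂w₁ = x = 4

∂L/∂w₁ = -8 × -3 × 0 × 4 = 0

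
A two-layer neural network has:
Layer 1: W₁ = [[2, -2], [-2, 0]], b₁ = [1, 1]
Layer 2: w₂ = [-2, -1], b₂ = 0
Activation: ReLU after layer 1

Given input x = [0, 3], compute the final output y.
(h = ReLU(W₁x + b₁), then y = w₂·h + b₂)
y = -1

Layer 1 pre-activation: z₁ = [-5, 1]
After ReLU: h = [0, 1]
Layer 2 output: y = -2×0 + -1×1 + 0 = -1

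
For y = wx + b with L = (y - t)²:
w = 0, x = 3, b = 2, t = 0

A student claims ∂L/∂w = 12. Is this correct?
Correct

y = (0)(3) + 2 = 2
∂L/∂y = 2(y - t) = 2(2 - 0) = 4
∂y/∂w = x = 3
∂L/∂w = 4 × 3 = 12

Claimed value: 12
Correct: The correct gradient is 12.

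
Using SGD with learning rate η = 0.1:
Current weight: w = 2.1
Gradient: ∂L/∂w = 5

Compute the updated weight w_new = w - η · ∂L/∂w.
w_new = 1.6

w_new = w - η·∂L/∂w = 2.1 - 0.1×(5) = 2.1 - (0.5) = 1.6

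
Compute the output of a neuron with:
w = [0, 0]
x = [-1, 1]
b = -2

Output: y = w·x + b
y = -2

y = (0)(-1) + (0)(1) + -2 = -2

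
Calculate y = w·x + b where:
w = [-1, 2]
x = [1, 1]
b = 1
y = 2

y = (-1)(1) + (2)(1) + 1 = 2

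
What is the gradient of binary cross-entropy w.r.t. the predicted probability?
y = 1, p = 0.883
∂L/∂p = -1.133

∂L/∂p = -y/p + (1-y)/(1-p) = -1/0.883 + 0 = -1.133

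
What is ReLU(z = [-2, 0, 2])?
h = [0, 0, 2]

ReLU applied element-wise: max(0,-2)=0, max(0,0)=0, max(0,2)=2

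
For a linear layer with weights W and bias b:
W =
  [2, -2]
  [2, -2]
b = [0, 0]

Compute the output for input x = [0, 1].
y = [-2, -2]

Wx = [2×0 + -2×1, 2×0 + -2×1]
   = [-2, -2]
y = Wx + b = [-2 + 0, -2 + 0] = [-2, -2]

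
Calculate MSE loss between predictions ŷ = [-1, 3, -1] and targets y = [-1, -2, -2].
MSE = 8.667

MSE = (1/3)((-1--1)² + (3--2)² + (-1--2)²) = (1/3)(0 + 25 + 1) = 8.667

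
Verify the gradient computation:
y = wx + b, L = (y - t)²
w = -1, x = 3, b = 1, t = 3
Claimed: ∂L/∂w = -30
Correct

y = (-1)(3) + 1 = -2
∂L/∂y = 2(y - t) = 2(-2 - 3) = -10
∂y/∂w = x = 3
∂L/∂w = -10 × 3 = -30

Claimed value: -30
Correct: The correct gradient is -30.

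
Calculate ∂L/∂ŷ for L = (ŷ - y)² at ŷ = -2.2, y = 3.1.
∂L/∂ŷ = -10.6

∂L/∂ŷ = 2(ŷ - y) = 2(-2.2 - 3.1) = 2(-5.3) = -10.6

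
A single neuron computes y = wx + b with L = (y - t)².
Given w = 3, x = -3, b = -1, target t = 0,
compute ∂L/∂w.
∂L/∂w = 60

y = wx + b = (3)(-3) + -1 = -10
∂L/∂y = 2(y - t) = 2(-10 - 0) = -20
∂y/∂w = x = -3
∂L/∂w = ∂L/∂y · ∂y/∂w = -20 × -3 = 60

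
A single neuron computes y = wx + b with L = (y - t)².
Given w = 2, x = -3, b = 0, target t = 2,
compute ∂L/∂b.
∂L/∂b = -16

y = wx + b = (2)(-3) + 0 = -6
∂L/∂y = 2(y - t) = 2(-6 - 2) = -16
∂y/∂b = 1
∂L/∂b = ∂L/∂y · ∂y/∂b = -16 × 1 = -16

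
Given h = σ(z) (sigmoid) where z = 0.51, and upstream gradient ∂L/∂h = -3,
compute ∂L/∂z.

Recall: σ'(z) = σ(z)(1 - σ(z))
∂L/∂z = -0.7033

σ(0.51) = 0.6248
σ'(0.51) = σ(0.51)(1 - σ(0.51)) = 0.6248 × 0.3752 = 0.2344
∂L/∂z = ∂L/∂h · σ'(z) = -3 × 0.2344 = -0.7033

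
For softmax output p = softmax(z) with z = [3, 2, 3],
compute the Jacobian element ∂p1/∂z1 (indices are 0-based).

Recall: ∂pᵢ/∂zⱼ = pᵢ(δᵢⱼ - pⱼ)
∂p1/∂z1 = 0.1312

p = softmax(z) = [0.4223, 0.1554, 0.4223]
p1 = 0.1554

∂p1/∂z1 = p1(1 - p1) = 0.1554 × (1 - 0.1554) = 0.1312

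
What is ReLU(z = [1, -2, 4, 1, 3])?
h = [1, 0, 4, 1, 3]

ReLU applied element-wise: max(0,1)=1, max(0,-2)=0, max(0,4)=4, max(0,1)=1, max(0,3)=3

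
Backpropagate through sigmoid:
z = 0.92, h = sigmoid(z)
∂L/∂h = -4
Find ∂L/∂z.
∂L/∂z = -0.815

σ(0.92) = 0.715
σ'(0.92) = σ(0.92)(1 - σ(0.92)) = 0.715 × 0.285 = 0.2038
∂L/∂z = ∂L/∂h · σ'(z) = -4 × 0.2038 = -0.815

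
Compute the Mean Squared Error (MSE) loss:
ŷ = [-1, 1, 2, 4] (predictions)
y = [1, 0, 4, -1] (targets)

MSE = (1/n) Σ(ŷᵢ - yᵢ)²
MSE = 8.5

MSE = (1/4)((-1-1)² + (1-0)² + (2-4)² + (4--1)²) = (1/4)(4 + 1 + 4 + 25) = 8.5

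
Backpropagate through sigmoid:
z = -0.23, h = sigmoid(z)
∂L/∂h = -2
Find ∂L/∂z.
∂L/∂z = -0.4934

σ(-0.23) = 0.4428
σ'(-0.23) = σ(-0.23)(1 - σ(-0.23)) = 0.4428 × 0.5572 = 0.2467
∂L/∂z = ∂L/∂h · σ'(z) = -2 × 0.2467 = -0.4934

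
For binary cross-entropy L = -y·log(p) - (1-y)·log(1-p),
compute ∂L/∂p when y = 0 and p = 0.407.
∂L/∂p = 1.686

∂L/∂p = -y/p + (1-y)/(1-p) = 0 + 1/0.593 = 1.686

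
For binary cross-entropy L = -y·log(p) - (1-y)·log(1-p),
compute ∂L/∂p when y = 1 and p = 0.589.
∂L/∂p = -1.698

∂L/∂p = -y/p + (1-y)/(1-p) = -1/0.589 + 0 = -1.698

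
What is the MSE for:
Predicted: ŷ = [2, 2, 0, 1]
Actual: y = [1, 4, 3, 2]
MSE = 3.75

MSE = (1/4)((2-1)² + (2-4)² + (0-3)² + (1-2)²) = (1/4)(1 + 4 + 9 + 1) = 3.75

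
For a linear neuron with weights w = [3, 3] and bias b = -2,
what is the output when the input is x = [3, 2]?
y = 13

y = (3)(3) + (3)(2) + -2 = 13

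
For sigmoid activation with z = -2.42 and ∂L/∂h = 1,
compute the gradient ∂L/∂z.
∂L/∂z = 0.07499

σ(-2.42) = 0.08166
σ'(-2.42) = σ(-2.42)(1 - σ(-2.42)) = 0.08166 × 0.9183 = 0.07499
∂L/∂z = ∂L/∂h · σ'(z) = 1 × 0.07499 = 0.07499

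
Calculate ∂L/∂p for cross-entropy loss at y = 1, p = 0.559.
∂L/∂p = -1.789

∂L/∂p = -y/p + (1-y)/(1-p) = -1/0.559 + 0 = -1.789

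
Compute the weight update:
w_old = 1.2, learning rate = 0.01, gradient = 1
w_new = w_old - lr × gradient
w_new = 1.19

w_new = w - η·∂L/∂w = 1.2 - 0.01×(1) = 1.2 - (0.01) = 1.19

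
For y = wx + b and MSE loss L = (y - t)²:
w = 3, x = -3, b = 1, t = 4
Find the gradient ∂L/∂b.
∂L/∂b = -24

y = wx + b = (3)(-3) + 1 = -8
∂L/∂y = 2(y - t) = 2(-8 - 4) = -24
∂y/∂b = 1
∂L/∂b = ∂L/∂y · ∂y/∂b = -24 × 1 = -24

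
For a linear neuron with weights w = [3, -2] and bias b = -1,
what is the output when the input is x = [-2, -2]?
y = -3

y = (3)(-2) + (-2)(-2) + -1 = -3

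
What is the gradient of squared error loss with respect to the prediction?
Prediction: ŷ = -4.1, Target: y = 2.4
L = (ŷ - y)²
∂L/∂ŷ = -13.0

∂L/∂ŷ = 2(ŷ - y) = 2(-4.1 - 2.4) = 2(-6.5) = -13.0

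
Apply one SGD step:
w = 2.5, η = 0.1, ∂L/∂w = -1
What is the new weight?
w_new = 2.6

w_new = w - η·∂L/∂w = 2.5 - 0.1×(-1) = 2.5 - (-0.1) = 2.6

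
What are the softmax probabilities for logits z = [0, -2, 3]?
p = [0.0471, 0.0064, 0.9465]

exp(z) = [1, 0.1353, 20.09]
Sum = 21.22
p = [0.0471, 0.0064, 0.9465]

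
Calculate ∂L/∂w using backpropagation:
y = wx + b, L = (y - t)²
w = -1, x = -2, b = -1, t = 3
∂L/∂w = 8

y = wx + b = (-1)(-2) + -1 = 1
∂L/∂y = 2(y - t) = 2(1 - 3) = -4
∂y/∂w = x = -2
∂L/∂w = ∂L/∂y · ∂y/∂w = -4 × -2 = 8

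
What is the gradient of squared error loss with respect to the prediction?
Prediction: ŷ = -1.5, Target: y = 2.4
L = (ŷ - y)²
∂L/∂ŷ = -7.8

∂L/∂ŷ = 2(ŷ - y) = 2(-1.5 - 2.4) = 2(-3.9) = -7.8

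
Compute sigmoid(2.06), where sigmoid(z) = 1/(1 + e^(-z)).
0.887

sigmoid(2.06) = 1/(1 + e^(-2.06)) = 1/(1 + 0.1275) = 0.887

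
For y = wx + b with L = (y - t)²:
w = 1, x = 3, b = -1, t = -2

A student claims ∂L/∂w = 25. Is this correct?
Incorrect

y = (1)(3) + -1 = 2
∂L/∂y = 2(y - t) = 2(2 - -2) = 8
∂y/∂w = x = 3
∂L/∂w = 8 × 3 = 24

Claimed value: 25
Incorrect: The correct gradient is 24.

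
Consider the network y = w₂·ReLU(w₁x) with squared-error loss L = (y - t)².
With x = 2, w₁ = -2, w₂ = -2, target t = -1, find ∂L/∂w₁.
∂L/∂w₁ = 0

Forward pass:
z = w₁x = -2×2 = -4
h = ReLU(-4) = 0
y = w₂h = -2×0 = 0

Backward pass:
∂L/∂y = 2(y - t) = 2(0 - -1) = 2
∂y/∂h = w₂ = -2
∂h/∂z = 0 (ReLU derivative)
∂z/∂w₁ = x = 2

∂L/∂w₁ = 2 × -2 × 0 × 2 = 0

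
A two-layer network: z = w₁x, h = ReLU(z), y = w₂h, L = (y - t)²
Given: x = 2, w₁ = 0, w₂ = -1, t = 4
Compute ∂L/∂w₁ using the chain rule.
∂L/∂w₁ = 0

Forward pass:
z = w₁x = 0×2 = 0
h = ReLU(0) = 0
y = w₂h = -1×0 = 0

Backward pass:
∂L/∂y = 2(y - t) = 2(0 - 4) = -8
∂y/∂h = w₂ = -1
∂h/∂z = 0 (ReLU derivative)
∂z/∂w₁ = x = 2

∂L/∂w₁ = -8 × -1 × 0 × 2 = 0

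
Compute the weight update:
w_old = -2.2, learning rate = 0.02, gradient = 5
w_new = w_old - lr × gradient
w_new = -2.3

w_new = w - η·∂L/∂w = -2.2 - 0.02×(5) = -2.2 - (0.1) = -2.3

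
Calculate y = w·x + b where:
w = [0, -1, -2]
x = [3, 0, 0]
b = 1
y = 1

y = (0)(3) + (-1)(0) + (-2)(0) + 1 = 1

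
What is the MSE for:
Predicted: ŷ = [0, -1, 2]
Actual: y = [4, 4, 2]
MSE = 13.67

MSE = (1/3)((0-4)² + (-1-4)² + (2-2)²) = (1/3)(16 + 25 + 0) = 13.67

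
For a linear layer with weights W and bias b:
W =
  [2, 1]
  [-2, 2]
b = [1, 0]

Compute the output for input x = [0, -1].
y = [0, -2]

Wx = [2×0 + 1×-1, -2×0 + 2×-1]
   = [-1, -2]
y = Wx + b = [-1 + 1, -2 + 0] = [0, -2]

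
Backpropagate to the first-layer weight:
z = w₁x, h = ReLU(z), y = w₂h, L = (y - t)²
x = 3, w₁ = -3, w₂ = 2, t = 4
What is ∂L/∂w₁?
∂L/∂w₁ = 0

Forward pass:
z = w₁x = -3×3 = -9
h = ReLU(-9) = 0
y = w₂h = 2×0 = 0

Backward pass:
∂L/∂y = 2(y - t) = 2(0 - 4) = -8
∂y/∂h = w₂ = 2
∂h/∂z = 0 (ReLU derivative)
∂z/∂w₁ = x = 3

∂L/∂w₁ = -8 × 2 × 0 × 3 = 0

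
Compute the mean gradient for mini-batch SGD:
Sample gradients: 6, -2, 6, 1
Average gradient = 2.75

Average = (1/4)(6 + -2 + 6 + 1) = 11/4 = 2.75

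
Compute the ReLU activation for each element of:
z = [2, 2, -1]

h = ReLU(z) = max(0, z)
h = [2, 2, 0]

ReLU applied element-wise: max(0,2)=2, max(0,2)=2, max(0,-1)=0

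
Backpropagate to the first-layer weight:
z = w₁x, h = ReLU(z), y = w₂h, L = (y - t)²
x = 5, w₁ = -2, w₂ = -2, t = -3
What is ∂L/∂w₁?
∂L/∂w₁ = 0

Forward pass:
z = w₁x = -2×5 = -10
h = ReLU(-10) = 0
y = w₂h = -2×0 = 0

Backward pass:
∂L/∂y = 2(y - t) = 2(0 - -3) = 6
∂y/∂h = w₂ = -2
∂h/∂z = 0 (ReLU derivative)
∂z/∂w₁ = x = 5

∂L/∂w₁ = 6 × -2 × 0 × 5 = 0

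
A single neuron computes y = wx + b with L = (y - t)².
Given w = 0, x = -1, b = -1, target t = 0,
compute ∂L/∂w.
∂L/∂w = 2

y = wx + b = (0)(-1) + -1 = -1
∂L/∂y = 2(y - t) = 2(-1 - 0) = -2
∂y/∂w = x = -1
∂L/∂w = ∂L/∂y · ∂y/∂w = -2 × -1 = 2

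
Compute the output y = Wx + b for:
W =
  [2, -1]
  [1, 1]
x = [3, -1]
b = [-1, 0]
y = [6, 2]

Wx = [2×3 + -1×-1, 1×3 + 1×-1]
   = [7, 2]
y = Wx + b = [7 + -1, 2 + 0] = [6, 2]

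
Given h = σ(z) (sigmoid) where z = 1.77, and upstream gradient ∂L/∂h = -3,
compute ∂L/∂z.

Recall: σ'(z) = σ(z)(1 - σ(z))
∂L/∂z = -0.3731

σ(1.77) = 0.8545
σ'(1.77) = σ(1.77)(1 - σ(1.77)) = 0.8545 × 0.1455 = 0.1244
∂L/∂z = ∂L/∂h · σ'(z) = -3 × 0.1244 = -0.3731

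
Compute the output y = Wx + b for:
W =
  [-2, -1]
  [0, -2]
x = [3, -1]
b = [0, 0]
y = [-5, 2]

Wx = [-2×3 + -1×-1, 0×3 + -2×-1]
   = [-5, 2]
y = Wx + b = [-5 + 0, 2 + 0] = [-5, 2]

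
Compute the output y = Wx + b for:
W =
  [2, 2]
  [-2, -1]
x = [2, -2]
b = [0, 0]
y = [0, -2]

Wx = [2×2 + 2×-2, -2×2 + -1×-2]
   = [0, -2]
y = Wx + b = [0 + 0, -2 + 0] = [0, -2]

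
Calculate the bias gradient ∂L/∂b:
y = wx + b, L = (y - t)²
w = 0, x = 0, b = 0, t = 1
∂L/∂b = -2

y = wx + b = (0)(0) + 0 = 0
∂L/∂y = 2(y - t) = 2(0 - 1) = -2
∂y/∂b = 1
∂L/∂b = ∂L/∂y · ∂y/∂b = -2 × 1 = -2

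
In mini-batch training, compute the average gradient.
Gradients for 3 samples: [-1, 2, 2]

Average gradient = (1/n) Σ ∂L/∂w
Average gradient = 1

Average = (1/3)(-1 + 2 + 2) = 3/3 = 1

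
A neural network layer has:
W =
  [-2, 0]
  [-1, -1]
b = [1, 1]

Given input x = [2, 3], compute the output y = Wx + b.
y = [-3, -4]

Wx = [-2×2 + 0×3, -1×2 + -1×3]
   = [-4, -5]
y = Wx + b = [-4 + 1, -5 + 1] = [-3, -4]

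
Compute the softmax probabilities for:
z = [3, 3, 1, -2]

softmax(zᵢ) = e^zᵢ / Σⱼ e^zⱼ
p = [0.4668, 0.4668, 0.0632, 0.0031]

exp(z) = [20.09, 20.09, 2.718, 0.1353]
Sum = 43.02
p = [0.4668, 0.4668, 0.0632, 0.0031]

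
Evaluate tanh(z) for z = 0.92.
0.7259

tanh(0.92) = (e^(0.92) - e^(-0.92))/(e^(0.92) + e^(-0.92)) = 0.7259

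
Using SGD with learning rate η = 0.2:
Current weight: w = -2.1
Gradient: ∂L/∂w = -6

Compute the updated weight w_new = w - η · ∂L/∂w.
w_new = -0.9

w_new = w - η·∂L/∂w = -2.1 - 0.2×(-6) = -2.1 - (-1.2) = -0.9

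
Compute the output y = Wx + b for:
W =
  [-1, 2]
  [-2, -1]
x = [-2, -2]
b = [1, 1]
y = [-1, 7]

Wx = [-1×-2 + 2×-2, -2×-2 + -1×-2]
   = [-2, 6]
y = Wx + b = [-2 + 1, 6 + 1] = [-1, 7]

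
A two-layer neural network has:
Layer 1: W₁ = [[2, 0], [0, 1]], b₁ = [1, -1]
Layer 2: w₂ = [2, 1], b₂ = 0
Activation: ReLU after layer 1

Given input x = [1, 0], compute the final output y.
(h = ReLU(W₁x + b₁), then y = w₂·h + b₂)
y = 6

Layer 1 pre-activation: z₁ = [3, -1]
After ReLU: h = [3, 0]
Layer 2 output: y = 2×3 + 1×0 + 0 = 6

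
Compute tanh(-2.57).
-0.9884

tanh(-2.57) = (e^(-2.57) - e^(2.57))/(e^(-2.57) + e^(2.57)) = -0.9884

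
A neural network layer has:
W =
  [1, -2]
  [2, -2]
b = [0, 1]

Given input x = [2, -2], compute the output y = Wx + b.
y = [6, 9]

Wx = [1×2 + -2×-2, 2×2 + -2×-2]
   = [6, 8]
y = Wx + b = [6 + 0, 8 + 1] = [6, 9]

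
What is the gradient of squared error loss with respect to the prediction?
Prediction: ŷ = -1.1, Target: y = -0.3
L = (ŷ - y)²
∂L/∂ŷ = -1.6

∂L/∂ŷ = 2(ŷ - y) = 2(-1.1 - -0.3) = 2(-0.8) = -1.6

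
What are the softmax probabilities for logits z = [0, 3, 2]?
p = [0.0351, 0.7054, 0.2595]

exp(z) = [1, 20.09, 7.389]
Sum = 28.47
p = [0.0351, 0.7054, 0.2595]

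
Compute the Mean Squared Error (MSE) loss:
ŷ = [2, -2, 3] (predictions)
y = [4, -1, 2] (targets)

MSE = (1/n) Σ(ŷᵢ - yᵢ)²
MSE = 2

MSE = (1/3)((2-4)² + (-2--1)² + (3-2)²) = (1/3)(4 + 1 + 1) = 2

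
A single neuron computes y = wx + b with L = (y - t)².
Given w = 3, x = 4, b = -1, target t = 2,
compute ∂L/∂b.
∂L/∂b = 18

y = wx + b = (3)(4) + -1 = 11
∂L/∂y = 2(y - t) = 2(11 - 2) = 18
∂y/∂b = 1
∂L/∂b = ∂L/∂y · ∂y/∂b = 18 × 1 = 18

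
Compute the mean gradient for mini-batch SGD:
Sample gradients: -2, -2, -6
Average gradient = -3.333

Average = (1/3)(-2 + -2 + -6) = -10/3 = -3.333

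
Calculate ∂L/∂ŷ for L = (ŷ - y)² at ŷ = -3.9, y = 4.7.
∂L/∂ŷ = -17.2

∂L/∂ŷ = 2(ŷ - y) = 2(-3.9 - 4.7) = 2(-8.6) = -17.2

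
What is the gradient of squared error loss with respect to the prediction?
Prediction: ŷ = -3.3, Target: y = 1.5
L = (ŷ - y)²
∂L/∂ŷ = -9.6

∂L/∂ŷ = 2(ŷ - y) = 2(-3.3 - 1.5) = 2(-4.8) = -9.6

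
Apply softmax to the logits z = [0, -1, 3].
p = [0.0466, 0.0171, 0.9362]

exp(z) = [1, 0.3679, 20.09]
Sum = 21.45
p = [0.0466, 0.0171, 0.9362]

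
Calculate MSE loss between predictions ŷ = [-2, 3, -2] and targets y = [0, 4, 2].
MSE = 7

MSE = (1/3)((-2-0)² + (3-4)² + (-2-2)²) = (1/3)(4 + 1 + 16) = 7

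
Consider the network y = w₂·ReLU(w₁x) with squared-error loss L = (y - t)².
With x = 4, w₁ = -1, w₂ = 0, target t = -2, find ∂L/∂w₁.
∂L/∂w₁ = 0

Forward pass:
z = w₁x = -1×4 = -4
h = ReLU(-4) = 0
y = w₂h = 0×0 = 0

Backward pass:
∂L/∂y = 2(y - t) = 2(0 - -2) = 4
∂y/∂h = w₂ = 0
∂h/∂z = 0 (ReLU derivative)
∂z/∂w₁ = x = 4

∂L/∂w₁ = 4 × 0 × 0 × 4 = 0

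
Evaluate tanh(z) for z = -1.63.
-0.9261

tanh(-1.63) = (e^(-1.63) - e^(1.63))/(e^(-1.63) + e^(1.63)) = -0.9261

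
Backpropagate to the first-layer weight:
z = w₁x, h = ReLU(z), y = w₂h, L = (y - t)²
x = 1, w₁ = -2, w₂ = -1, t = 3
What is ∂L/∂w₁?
∂L/∂w₁ = 0

Forward pass:
z = w₁x = -2×1 = -2
h = ReLU(-2) = 0
y = w₂h = -1×0 = 0

Backward pass:
∂L/∂y = 2(y - t) = 2(0 - 3) = -6
∂y/∂h = w₂ = -1
∂h/∂z = 0 (ReLU derivative)
∂z/∂w₁ = x = 1

∂L/∂w₁ = -6 × -1 × 0 × 1 = 0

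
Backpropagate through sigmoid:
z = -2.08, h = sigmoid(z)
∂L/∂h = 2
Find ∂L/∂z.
∂L/∂z = 0.1974

σ(-2.08) = 0.1111
σ'(-2.08) = σ(-2.08)(1 - σ(-2.08)) = 0.1111 × 0.8889 = 0.09872
∂L/∂z = ∂L/∂h · σ'(z) = 2 × 0.09872 = 0.1974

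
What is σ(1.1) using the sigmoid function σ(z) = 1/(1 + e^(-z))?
0.7503

sigmoid(1.1) = 1/(1 + e^(-1.1)) = 1/(1 + 0.3329) = 0.7503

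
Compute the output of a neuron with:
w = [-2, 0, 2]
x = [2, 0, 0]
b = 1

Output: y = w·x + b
y = -3

y = (-2)(2) + (0)(0) + (2)(0) + 1 = -3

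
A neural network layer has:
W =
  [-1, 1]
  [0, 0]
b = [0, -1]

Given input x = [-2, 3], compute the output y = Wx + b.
y = [5, -1]

Wx = [-1×-2 + 1×3, 0×-2 + 0×3]
   = [5, 0]
y = Wx + b = [5 + 0, 0 + -1] = [5, -1]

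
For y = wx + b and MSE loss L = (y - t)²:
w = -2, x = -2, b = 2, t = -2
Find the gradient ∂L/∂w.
∂L/∂w = -32

y = wx + b = (-2)(-2) + 2 = 6
∂L/∂y = 2(y - t) = 2(6 - -2) = 16
∂y/∂w = x = -2
∂L/∂w = ∂L/∂y · ∂y/∂w = 16 × -2 = -32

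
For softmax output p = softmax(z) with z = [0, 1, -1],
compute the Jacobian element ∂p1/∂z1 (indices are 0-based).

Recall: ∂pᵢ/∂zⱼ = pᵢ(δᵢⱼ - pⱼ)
∂p1/∂z1 = 0.2227

p = softmax(z) = [0.2447, 0.6652, 0.09003]
p1 = 0.6652

∂p1/∂z1 = p1(1 - p1) = 0.6652 × (1 - 0.6652) = 0.2227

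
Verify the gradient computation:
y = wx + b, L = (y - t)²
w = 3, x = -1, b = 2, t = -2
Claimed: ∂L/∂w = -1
Incorrect

y = (3)(-1) + 2 = -1
∂L/∂y = 2(y - t) = 2(-1 - -2) = 2
∂y/∂w = x = -1
∂L/∂w = 2 × -1 = -2

Claimed value: -1
Incorrect: The correct gradient is -2.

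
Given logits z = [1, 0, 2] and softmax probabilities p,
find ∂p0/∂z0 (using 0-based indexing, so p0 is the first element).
∂p0/∂z0 = 0.1848

p = softmax(z) = [0.2447, 0.09003, 0.6652]
p0 = 0.2447

∂p0/∂z0 = p0(1 - p0) = 0.2447 × (1 - 0.2447) = 0.1848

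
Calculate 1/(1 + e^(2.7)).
0.06297

sigmoid(-2.7) = 1/(1 + e^(2.7)) = 1/(1 + 14.88) = 0.06297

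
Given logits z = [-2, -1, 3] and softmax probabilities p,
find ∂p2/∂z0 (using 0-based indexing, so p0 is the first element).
∂p2/∂z0 = -0.006413

p = softmax(z) = [0.006573, 0.01787, 0.9756]
p2 = 0.9756, p0 = 0.006573

∂p2/∂z0 = -p2 × p0 = -0.9756 × 0.006573 = -0.006413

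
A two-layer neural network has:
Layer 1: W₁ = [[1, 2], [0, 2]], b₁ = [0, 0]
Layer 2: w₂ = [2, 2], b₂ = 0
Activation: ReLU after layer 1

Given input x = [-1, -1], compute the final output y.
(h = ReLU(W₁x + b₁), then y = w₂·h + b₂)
y = 0

Layer 1 pre-activation: z₁ = [-3, -2]
After ReLU: h = [0, 0]
Layer 2 output: y = 2×0 + 2×0 + 0 = 0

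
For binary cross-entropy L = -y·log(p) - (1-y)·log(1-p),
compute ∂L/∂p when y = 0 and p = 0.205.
∂L/∂p = 1.258

∂L/∂p = -y/p + (1-y)/(1-p) = 0 + 1/0.795 = 1.258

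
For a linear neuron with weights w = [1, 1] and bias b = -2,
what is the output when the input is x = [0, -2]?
y = -4

y = (1)(0) + (1)(-2) + -2 = -4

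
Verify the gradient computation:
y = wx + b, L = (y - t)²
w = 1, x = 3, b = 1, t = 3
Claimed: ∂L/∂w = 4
Incorrect

y = (1)(3) + 1 = 4
∂L/∂y = 2(y - t) = 2(4 - 3) = 2
∂y/∂w = x = 3
∂L/∂w = 2 × 3 = 6

Claimed value: 4
Incorrect: The correct gradient is 6.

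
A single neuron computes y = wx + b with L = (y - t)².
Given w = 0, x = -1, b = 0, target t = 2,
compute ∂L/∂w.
∂L/∂w = 4

y = wx + b = (0)(-1) + 0 = 0
∂L/∂y = 2(y - t) = 2(0 - 2) = -4
∂y/∂w = x = -1
∂L/∂w = ∂L/∂y · ∂y/∂w = -4 × -1 = 4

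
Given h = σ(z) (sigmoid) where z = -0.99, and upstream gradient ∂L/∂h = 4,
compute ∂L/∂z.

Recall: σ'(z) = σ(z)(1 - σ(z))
∂L/∂z = 0.7901

σ(-0.99) = 0.2709
σ'(-0.99) = σ(-0.99)(1 - σ(-0.99)) = 0.2709 × 0.7291 = 0.1975
∂L/∂z = ∂L/∂h · σ'(z) = 4 × 0.1975 = 0.7901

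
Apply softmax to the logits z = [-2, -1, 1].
p = [0.042, 0.1142, 0.8438]

exp(z) = [0.1353, 0.3679, 2.718]
Sum = 3.221
p = [0.042, 0.1142, 0.8438]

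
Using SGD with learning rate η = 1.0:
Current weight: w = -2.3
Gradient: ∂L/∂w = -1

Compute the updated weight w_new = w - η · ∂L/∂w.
w_new = -1.3

w_new = w - η·∂L/∂w = -2.3 - 1.0×(-1) = -2.3 - (-1) = -1.3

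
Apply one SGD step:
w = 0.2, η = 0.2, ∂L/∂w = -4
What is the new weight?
w_new = 1

w_new = w - η·∂L/∂w = 0.2 - 0.2×(-4) = 0.2 - (-0.8) = 1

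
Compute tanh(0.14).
0.1391

tanh(0.14) = (e^(0.14) - e^(-0.14))/(e^(0.14) + e^(-0.14)) = 0.1391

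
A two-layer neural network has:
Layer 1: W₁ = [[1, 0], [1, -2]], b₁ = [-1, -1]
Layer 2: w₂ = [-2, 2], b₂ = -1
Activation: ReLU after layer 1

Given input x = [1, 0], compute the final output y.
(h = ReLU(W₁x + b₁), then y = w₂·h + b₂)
y = -1

Layer 1 pre-activation: z₁ = [0, 0]
After ReLU: h = [0, 0]
Layer 2 output: y = -2×0 + 2×0 + -1 = -1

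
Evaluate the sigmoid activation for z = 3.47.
0.9698

sigmoid(3.47) = 1/(1 + e^(-3.47)) = 1/(1 + 0.03112) = 0.9698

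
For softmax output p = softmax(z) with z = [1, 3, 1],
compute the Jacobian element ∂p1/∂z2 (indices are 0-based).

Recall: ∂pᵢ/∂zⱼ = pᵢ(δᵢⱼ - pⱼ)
∂p1/∂z2 = -0.08382

p = softmax(z) = [0.1065, 0.787, 0.1065]
p1 = 0.787, p2 = 0.1065

∂p1/∂z2 = -p1 × p2 = -0.787 × 0.1065 = -0.08382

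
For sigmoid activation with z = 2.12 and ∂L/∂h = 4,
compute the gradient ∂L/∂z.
∂L/∂z = 0.3827

σ(2.12) = 0.8928
σ'(2.12) = σ(2.12)(1 - σ(2.12)) = 0.8928 × 0.1072 = 0.09568
∂L/∂z = ∂L/∂h · σ'(z) = 4 × 0.09568 = 0.3827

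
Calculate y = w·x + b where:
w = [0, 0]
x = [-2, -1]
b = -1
y = -1

y = (0)(-2) + (0)(-1) + -1 = -1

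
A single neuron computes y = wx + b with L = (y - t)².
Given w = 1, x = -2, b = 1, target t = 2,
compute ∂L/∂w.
∂L/∂w = 12

y = wx + b = (1)(-2) + 1 = -1
∂L/∂y = 2(y - t) = 2(-1 - 2) = -6
∂y/∂w = x = -2
∂L/∂w = ∂L/∂y · ∂y/∂w = -6 × -2 = 12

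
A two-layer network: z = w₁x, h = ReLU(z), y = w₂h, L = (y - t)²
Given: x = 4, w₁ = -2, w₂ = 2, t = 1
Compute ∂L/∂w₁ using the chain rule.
∂L/∂w₁ = 0

Forward pass:
z = w₁x = -2×4 = -8
h = ReLU(-8) = 0
y = w₂h = 2×0 = 0

Backward pass:
∂L/∂y = 2(y - t) = 2(0 - 1) = -2
∂y/∂h = w₂ = 2
∂h/∂z = 0 (ReLU derivative)
∂z/∂w₁ = x = 4

∂L/∂w₁ = -2 × 2 × 0 × 4 = 0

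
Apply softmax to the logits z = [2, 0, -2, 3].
p = [0.2583, 0.035, 0.0047, 0.702]

exp(z) = [7.389, 1, 0.1353, 20.09]
Sum = 28.61
p = [0.2583, 0.035, 0.0047, 0.702]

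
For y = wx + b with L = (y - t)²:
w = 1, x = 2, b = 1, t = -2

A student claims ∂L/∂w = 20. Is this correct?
Correct

y = (1)(2) + 1 = 3
∂L/∂y = 2(y - t) = 2(3 - -2) = 10
∂y/∂w = x = 2
∂L/∂w = 10 × 2 = 20

Claimed value: 20
Correct: The correct gradient is 20.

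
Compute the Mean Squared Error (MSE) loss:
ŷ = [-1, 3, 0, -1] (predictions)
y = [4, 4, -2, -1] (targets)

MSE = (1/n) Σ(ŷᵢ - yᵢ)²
MSE = 7.5

MSE = (1/4)((-1-4)² + (3-4)² + (0--2)² + (-1--1)²) = (1/4)(25 + 1 + 4 + 0) = 7.5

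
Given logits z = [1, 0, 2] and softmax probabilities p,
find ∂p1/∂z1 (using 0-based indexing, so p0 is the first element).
∂p1/∂z1 = 0.08193

p = softmax(z) = [0.2447, 0.09003, 0.6652]
p1 = 0.09003

∂p1/∂z1 = p1(1 - p1) = 0.09003 × (1 - 0.09003) = 0.08193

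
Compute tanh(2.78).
0.9923

tanh(2.78) = (e^(2.78) - e^(-2.78))/(e^(2.78) + e^(-2.78)) = 0.9923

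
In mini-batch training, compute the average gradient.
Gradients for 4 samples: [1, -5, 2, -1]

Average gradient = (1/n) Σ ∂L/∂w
Average gradient = -0.75

Average = (1/4)(1 + -5 + 2 + -1) = -3/4 = -0.75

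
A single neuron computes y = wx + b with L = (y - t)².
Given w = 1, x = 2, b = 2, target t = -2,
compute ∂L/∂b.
∂L/∂b = 12

y = wx + b = (1)(2) + 2 = 4
∂L/∂y = 2(y - t) = 2(4 - -2) = 12
∂y/∂b = 1
∂L/∂b = ∂L/∂y · ∂y/∂b = 12 × 1 = 12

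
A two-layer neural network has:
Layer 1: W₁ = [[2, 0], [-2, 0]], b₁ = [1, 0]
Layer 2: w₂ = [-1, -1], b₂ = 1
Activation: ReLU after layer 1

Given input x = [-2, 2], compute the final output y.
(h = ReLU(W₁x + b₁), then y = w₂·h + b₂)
y = -3

Layer 1 pre-activation: z₁ = [-3, 4]
After ReLU: h = [0, 4]
Layer 2 output: y = -1×0 + -1×4 + 1 = -3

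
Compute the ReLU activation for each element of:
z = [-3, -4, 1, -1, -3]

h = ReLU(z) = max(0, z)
h = [0, 0, 1, 0, 0]

ReLU applied element-wise: max(0,-3)=0, max(0,-4)=0, max(0,1)=1, max(0,-1)=0, max(0,-3)=0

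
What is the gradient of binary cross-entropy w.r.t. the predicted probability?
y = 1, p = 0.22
∂L/∂p = -4.545

∂L/∂p = -y/p + (1-y)/(1-p) = -1/0.22 + 0 = -4.545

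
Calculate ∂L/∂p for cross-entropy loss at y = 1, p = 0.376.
∂L/∂p = -2.66

∂L/∂p = -y/p + (1-y)/(1-p) = -1/0.376 + 0 = -2.66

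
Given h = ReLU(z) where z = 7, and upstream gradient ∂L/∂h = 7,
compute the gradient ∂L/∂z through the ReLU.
∂L/∂z = 7

h = ReLU(7) = 7
Since z > 0: ∂h/∂z = 1
∂L/∂z = ∂L/∂h · ∂h/∂z = 7 × 1 = 7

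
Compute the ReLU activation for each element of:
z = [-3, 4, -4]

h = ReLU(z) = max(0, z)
h = [0, 4, 0]

ReLU applied element-wise: max(0,-3)=0, max(0,4)=4, max(0,-4)=0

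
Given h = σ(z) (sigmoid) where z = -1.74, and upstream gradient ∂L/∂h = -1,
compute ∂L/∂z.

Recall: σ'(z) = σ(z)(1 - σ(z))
∂L/∂z = -0.127

σ(-1.74) = 0.1493
σ'(-1.74) = σ(-1.74)(1 - σ(-1.74)) = 0.1493 × 0.8507 = 0.127
∂L/∂z = ∂L/∂h · σ'(z) = -1 × 0.127 = -0.127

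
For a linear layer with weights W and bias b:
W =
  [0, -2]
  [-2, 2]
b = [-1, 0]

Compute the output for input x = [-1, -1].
y = [1, 0]

Wx = [0×-1 + -2×-1, -2×-1 + 2×-1]
   = [2, 0]
y = Wx + b = [2 + -1, 0 + 0] = [1, 0]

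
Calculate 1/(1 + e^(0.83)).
0.3036

sigmoid(-0.83) = 1/(1 + e^(0.83)) = 1/(1 + 2.293) = 0.3036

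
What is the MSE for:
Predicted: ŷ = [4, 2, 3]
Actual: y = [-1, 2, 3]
MSE = 8.333

MSE = (1/3)((4--1)² + (2-2)² + (3-3)²) = (1/3)(25 + 0 + 0) = 8.333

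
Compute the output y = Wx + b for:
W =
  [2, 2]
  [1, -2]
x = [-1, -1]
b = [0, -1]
y = [-4, 0]

Wx = [2×-1 + 2×-1, 1×-1 + -2×-1]
   = [-4, 1]
y = Wx + b = [-4 + 0, 1 + -1] = [-4, 0]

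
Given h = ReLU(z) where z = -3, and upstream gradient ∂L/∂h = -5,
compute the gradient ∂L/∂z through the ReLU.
∂L/∂z = 0

h = ReLU(-3) = 0
Since z < 0: ∂h/∂z = 0
∂L/∂z = ∂L/∂h · ∂h/∂z = -5 × 0 = 0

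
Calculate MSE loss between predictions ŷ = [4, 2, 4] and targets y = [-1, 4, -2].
MSE = 21.67

MSE = (1/3)((4--1)² + (2-4)² + (4--2)²) = (1/3)(25 + 4 + 36) = 21.67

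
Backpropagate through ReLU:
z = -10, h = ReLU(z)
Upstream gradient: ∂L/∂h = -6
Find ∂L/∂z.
∂L/∂z = 0

h = ReLU(-10) = 0
Since z < 0: ∂h/∂z = 0
∂L/∂z = ∂L/∂h · ∂h/∂z = -6 × 0 = 0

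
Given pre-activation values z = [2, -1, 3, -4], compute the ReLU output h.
h = [2, 0, 3, 0]

ReLU applied element-wise: max(0,2)=2, max(0,-1)=0, max(0,3)=3, max(0,-4)=0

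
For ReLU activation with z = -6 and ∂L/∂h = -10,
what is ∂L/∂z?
∂L/∂z = 0

h = ReLU(-6) = 0
Since z < 0: ∂h/∂z = 0
∂L/∂z = ∂L/∂h · ∂h/∂z = -10 × 0 = 0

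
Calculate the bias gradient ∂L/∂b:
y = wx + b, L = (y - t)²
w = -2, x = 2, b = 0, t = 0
∂L/∂b = -8

y = wx + b = (-2)(2) + 0 = -4
∂L/∂y = 2(y - t) = 2(-4 - 0) = -8
∂y/∂b = 1
∂L/∂b = ∂L/∂y · ∂y/∂b = -8 × 1 = -8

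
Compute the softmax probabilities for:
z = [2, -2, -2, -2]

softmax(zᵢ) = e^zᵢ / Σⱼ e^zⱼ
p = [0.9479, 0.0174, 0.0174, 0.0174]

exp(z) = [7.389, 0.1353, 0.1353, 0.1353]
Sum = 7.795
p = [0.9479, 0.0174, 0.0174, 0.0174]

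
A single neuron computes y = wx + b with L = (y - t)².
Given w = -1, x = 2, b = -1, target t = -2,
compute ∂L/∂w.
∂L/∂w = -4

y = wx + b = (-1)(2) + -1 = -3
∂L/∂y = 2(y - t) = 2(-3 - -2) = -2
∂y/∂w = x = 2
∂L/∂w = ∂L/∂y · ∂y/∂w = -2 × 2 = -4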